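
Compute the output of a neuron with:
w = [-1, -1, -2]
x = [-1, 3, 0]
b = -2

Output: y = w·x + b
y = -4

y = (-1)(-1) + (-1)(3) + (-2)(0) + -2 = -4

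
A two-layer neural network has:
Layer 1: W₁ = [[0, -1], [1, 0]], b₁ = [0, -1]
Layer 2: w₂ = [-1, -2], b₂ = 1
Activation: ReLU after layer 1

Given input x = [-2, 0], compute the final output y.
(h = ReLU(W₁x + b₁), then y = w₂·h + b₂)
y = 1

Layer 1 pre-activation: z₁ = [0, -3]
After ReLU: h = [0, 0]
Layer 2 output: y = -1×0 + -2×0 + 1 = 1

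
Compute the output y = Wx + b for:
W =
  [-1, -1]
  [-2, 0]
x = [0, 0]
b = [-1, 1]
y = [-1, 1]

Wx = [-1×0 + -1×0, -2×0 + 0×0]
   = [0, 0]
y = Wx + b = [0 + -1, 0 + 1] = [-1, 1]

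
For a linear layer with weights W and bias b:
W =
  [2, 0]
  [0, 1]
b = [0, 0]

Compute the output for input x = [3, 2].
y = [6, 2]

Wx = [2×3 + 0×2, 0×3 + 1×2]
   = [6, 2]
y = Wx + b = [6 + 0, 2 + 0] = [6, 2]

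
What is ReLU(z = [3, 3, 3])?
h = [3, 3, 3]

ReLU applied element-wise: max(0,3)=3, max(0,3)=3, max(0,3)=3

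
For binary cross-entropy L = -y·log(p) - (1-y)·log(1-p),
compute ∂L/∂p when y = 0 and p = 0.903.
∂L/∂p = 10.31

∂L/∂p = -y/p + (1-y)/(1-p) = 0 + 1/0.097 = 10.31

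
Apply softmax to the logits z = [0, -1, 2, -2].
p = [0.1125, 0.0414, 0.831, 0.0152]

exp(z) = [1, 0.3679, 7.389, 0.1353]
Sum = 8.892
p = [0.1125, 0.0414, 0.831, 0.0152]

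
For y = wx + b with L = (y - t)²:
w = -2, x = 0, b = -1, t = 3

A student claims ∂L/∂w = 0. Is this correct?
Correct

y = (-2)(0) + -1 = -1
∂L/∂y = 2(y - t) = 2(-1 - 3) = -8
∂y/∂w = x = 0
∂L/∂w = -8 × 0 = 0

Claimed value: 0
Correct: The correct gradient is 0.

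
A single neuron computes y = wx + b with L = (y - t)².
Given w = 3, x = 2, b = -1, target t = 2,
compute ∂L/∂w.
∂L/∂w = 12

y = wx + b = (3)(2) + -1 = 5
∂L/∂y = 2(y - t) = 2(5 - 2) = 6
∂y/∂w = x = 2
∂L/∂w = ∂L/∂y · ∂y/∂w = 6 × 2 = 12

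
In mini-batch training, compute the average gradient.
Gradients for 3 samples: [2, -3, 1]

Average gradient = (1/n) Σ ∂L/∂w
Average gradient = 0

Average = (1/3)(2 + -3 + 1) = 0/3 = 0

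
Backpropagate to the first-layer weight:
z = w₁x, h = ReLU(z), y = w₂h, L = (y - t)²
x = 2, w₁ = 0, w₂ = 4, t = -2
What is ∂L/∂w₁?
∂L/∂w₁ = 0

Forward pass:
z = w₁x = 0×2 = 0
h = ReLU(0) = 0
y = w₂h = 4×0 = 0

Backward pass:
∂L/∂y = 2(y - t) = 2(0 - -2) = 4
∂y/∂h = w₂ = 4
∂h/∂z = 0 (ReLU derivative)
∂z/∂w₁ = x = 2

∂L/∂w₁ = 4 × 4 × 0 × 2 = 0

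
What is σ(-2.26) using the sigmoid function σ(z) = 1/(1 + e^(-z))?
0.09449

sigmoid(-2.26) = 1/(1 + e^(2.26)) = 1/(1 + 9.583) = 0.09449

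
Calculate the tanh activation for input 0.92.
0.7259

tanh(0.92) = (e^(0.92) - e^(-0.92))/(e^(0.92) + e^(-0.92)) = 0.7259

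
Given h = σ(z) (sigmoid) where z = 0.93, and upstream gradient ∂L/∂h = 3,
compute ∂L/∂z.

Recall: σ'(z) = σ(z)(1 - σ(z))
∂L/∂z = 0.6086

σ(0.93) = 0.7171
σ'(0.93) = σ(0.93)(1 - σ(0.93)) = 0.7171 × 0.2829 = 0.2029
∂L/∂z = ∂L/∂h · σ'(z) = 3 × 0.2029 = 0.6086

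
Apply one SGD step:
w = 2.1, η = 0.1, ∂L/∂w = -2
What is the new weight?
w_new = 2.3

w_new = w - η·∂L/∂w = 2.1 - 0.1×(-2) = 2.1 - (-0.2) = 2.3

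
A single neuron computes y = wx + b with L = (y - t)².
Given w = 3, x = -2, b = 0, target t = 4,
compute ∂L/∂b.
∂L/∂b = -20

y = wx + b = (3)(-2) + 0 = -6
∂L/∂y = 2(y - t) = 2(-6 - 4) = -20
∂y/∂b = 1
∂L/∂b = ∂L/∂y · ∂y/∂b = -20 × 1 = -20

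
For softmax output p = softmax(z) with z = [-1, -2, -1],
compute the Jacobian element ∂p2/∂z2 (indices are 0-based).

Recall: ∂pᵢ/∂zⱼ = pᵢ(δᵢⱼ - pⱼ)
∂p2/∂z2 = 0.244

p = softmax(z) = [0.4223, 0.1554, 0.4223]
p2 = 0.4223

∂p2/∂z2 = p2(1 - p2) = 0.4223 × (1 - 0.4223) = 0.244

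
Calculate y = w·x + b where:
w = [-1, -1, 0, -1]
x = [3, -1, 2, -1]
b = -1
y = -2

y = (-1)(3) + (-1)(-1) + (0)(2) + (-1)(-1) + -1 = -2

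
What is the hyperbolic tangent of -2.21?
-0.9762

tanh(-2.21) = (e^(-2.21) - e^(2.21))/(e^(-2.21) + e^(2.21)) = -0.9762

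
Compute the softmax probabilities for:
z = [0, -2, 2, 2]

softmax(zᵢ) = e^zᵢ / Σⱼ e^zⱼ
p = [0.0628, 0.0085, 0.4643, 0.4643]

exp(z) = [1, 0.1353, 7.389, 7.389]
Sum = 15.91
p = [0.0628, 0.0085, 0.4643, 0.4643]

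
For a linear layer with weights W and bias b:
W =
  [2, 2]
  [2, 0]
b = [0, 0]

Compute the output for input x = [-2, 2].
y = [0, -4]

Wx = [2×-2 + 2×2, 2×-2 + 0×2]
   = [0, -4]
y = Wx + b = [0 + 0, -4 + 0] = [0, -4]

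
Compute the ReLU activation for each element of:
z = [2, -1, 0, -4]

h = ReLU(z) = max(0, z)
h = [2, 0, 0, 0]

ReLU applied element-wise: max(0,2)=2, max(0,-1)=0, max(0,0)=0, max(0,-4)=0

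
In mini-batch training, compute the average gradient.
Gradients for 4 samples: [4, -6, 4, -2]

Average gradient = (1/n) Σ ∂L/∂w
Average gradient = 0

Average = (1/4)(4 + -6 + 4 + -2) = 0/4 = 0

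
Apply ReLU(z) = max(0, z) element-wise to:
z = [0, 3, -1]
h = [0, 3, 0]

ReLU applied element-wise: max(0,0)=0, max(0,3)=3, max(0,-1)=0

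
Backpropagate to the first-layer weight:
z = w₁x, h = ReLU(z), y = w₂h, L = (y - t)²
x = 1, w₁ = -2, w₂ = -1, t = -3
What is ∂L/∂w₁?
∂L/∂w₁ = 0

Forward pass:
z = w₁x = -2×1 = -2
h = ReLU(-2) = 0
y = w₂h = -1×0 = 0

Backward pass:
∂L/∂y = 2(y - t) = 2(0 - -3) = 6
∂y/∂h = w₂ = -1
∂h/∂z = 0 (ReLU derivative)
∂z/∂w₁ = x = 1

∂L/∂w₁ = 6 × -1 × 0 × 1 = 0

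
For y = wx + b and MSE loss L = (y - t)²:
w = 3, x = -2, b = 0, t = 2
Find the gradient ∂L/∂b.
∂L/∂b = -16

y = wx + b = (3)(-2) + 0 = -6
∂L/∂y = 2(y - t) = 2(-6 - 2) = -16
∂y/∂b = 1
∂L/∂b = ∂L/∂y · ∂y/∂b = -16 × 1 = -16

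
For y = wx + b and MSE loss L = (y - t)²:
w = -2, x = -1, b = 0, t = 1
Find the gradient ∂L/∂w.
∂L/∂w = -2

y = wx + b = (-2)(-1) + 0 = 2
∂L/∂y = 2(y - t) = 2(2 - 1) = 2
∂y/∂w = x = -1
∂L/∂w = ∂L/∂y · ∂y/∂w = 2 × -1 = -2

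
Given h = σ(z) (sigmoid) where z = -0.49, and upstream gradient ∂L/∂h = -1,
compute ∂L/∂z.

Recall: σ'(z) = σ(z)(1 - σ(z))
∂L/∂z = -0.2356

σ(-0.49) = 0.3799
σ'(-0.49) = σ(-0.49)(1 - σ(-0.49)) = 0.3799 × 0.6201 = 0.2356
∂L/∂z = ∂L/∂h · σ'(z) = -1 × 0.2356 = -0.2356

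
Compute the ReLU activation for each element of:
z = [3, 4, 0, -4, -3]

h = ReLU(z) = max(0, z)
h = [3, 4, 0, 0, 0]

ReLU applied element-wise: max(0,3)=3, max(0,4)=4, max(0,0)=0, max(0,-4)=0, max(0,-3)=0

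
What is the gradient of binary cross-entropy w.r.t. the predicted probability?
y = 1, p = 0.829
∂L/∂p = -1.206

∂L/∂p = -y/p + (1-y)/(1-p) = -1/0.829 + 0 = -1.206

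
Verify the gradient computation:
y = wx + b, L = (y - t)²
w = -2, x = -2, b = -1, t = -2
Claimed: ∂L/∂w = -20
Correct

y = (-2)(-2) + -1 = 3
∂L/∂y = 2(y - t) = 2(3 - -2) = 10
∂y/∂w = x = -2
∂L/∂w = 10 × -2 = -20

Claimed value: -20
Correct: The correct gradient is -20.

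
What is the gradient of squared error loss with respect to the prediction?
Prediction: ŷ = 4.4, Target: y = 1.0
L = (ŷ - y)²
∂L/∂ŷ = 6.8

∂L/∂ŷ = 2(ŷ - y) = 2(4.4 - 1.0) = 2(3.4) = 6.8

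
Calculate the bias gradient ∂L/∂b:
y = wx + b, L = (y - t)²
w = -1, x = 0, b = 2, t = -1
∂L/∂b = 6

y = wx + b = (-1)(0) + 2 = 2
∂L/∂y = 2(y - t) = 2(2 - -1) = 6
∂y/∂b = 1
∂L/∂b = ∂L/∂y · ∂y/∂b = 6 × 1 = 6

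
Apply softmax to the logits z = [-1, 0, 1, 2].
p = [0.0321, 0.0871, 0.2369, 0.6439]

exp(z) = [0.3679, 1, 2.718, 7.389]
Sum = 11.48
p = [0.0321, 0.0871, 0.2369, 0.6439]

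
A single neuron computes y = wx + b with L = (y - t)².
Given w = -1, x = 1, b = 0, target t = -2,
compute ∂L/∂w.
∂L/∂w = 2

y = wx + b = (-1)(1) + 0 = -1
∂L/∂y = 2(y - t) = 2(-1 - -2) = 2
∂y/∂w = x = 1
∂L/∂w = ∂L/∂y · ∂y/∂w = 2 × 1 = 2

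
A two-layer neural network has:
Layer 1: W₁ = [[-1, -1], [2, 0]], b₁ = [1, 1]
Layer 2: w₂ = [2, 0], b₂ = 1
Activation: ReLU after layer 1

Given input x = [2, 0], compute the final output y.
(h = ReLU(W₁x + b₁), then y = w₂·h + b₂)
y = 1

Layer 1 pre-activation: z₁ = [-1, 5]
After ReLU: h = [0, 5]
Layer 2 output: y = 2×0 + 0×5 + 1 = 1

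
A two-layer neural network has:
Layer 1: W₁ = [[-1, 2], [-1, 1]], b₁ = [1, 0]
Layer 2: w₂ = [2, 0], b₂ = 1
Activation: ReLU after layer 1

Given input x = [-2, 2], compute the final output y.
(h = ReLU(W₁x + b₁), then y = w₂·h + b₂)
y = 15

Layer 1 pre-activation: z₁ = [7, 4]
After ReLU: h = [7, 4]
Layer 2 output: y = 2×7 + 0×4 + 1 = 15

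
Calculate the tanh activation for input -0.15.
-0.1489

tanh(-0.15) = (e^(-0.15) - e^(0.15))/(e^(-0.15) + e^(0.15)) = -0.1489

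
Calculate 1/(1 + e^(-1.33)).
0.7908

sigmoid(1.33) = 1/(1 + e^(-1.33)) = 1/(1 + 0.2645) = 0.7908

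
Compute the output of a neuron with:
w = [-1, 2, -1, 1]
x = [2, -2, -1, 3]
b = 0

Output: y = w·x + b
y = -2

y = (-1)(2) + (2)(-2) + (-1)(-1) + (1)(3) + 0 = -2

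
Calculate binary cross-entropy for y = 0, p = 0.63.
L = 0.9943

L = -0·log(0.63) - 1·log(0.37) = -log(0.37) = 0.9943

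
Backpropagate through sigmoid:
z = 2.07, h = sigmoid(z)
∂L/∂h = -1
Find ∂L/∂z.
∂L/∂z = -0.09949

σ(2.07) = 0.888
σ'(2.07) = σ(2.07)(1 - σ(2.07)) = 0.888 × 0.112 = 0.09949
∂L/∂z = ∂L/∂h · σ'(z) = -1 × 0.09949 = -0.09949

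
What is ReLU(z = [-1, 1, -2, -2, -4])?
h = [0, 1, 0, 0, 0]

ReLU applied element-wise: max(0,-1)=0, max(0,1)=1, max(0,-2)=0, max(0,-2)=0, max(0,-4)=0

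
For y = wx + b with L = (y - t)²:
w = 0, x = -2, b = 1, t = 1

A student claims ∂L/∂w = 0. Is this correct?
Correct

y = (0)(-2) + 1 = 1
∂L/∂y = 2(y - t) = 2(1 - 1) = 0
∂y/∂w = x = -2
∂L/∂w = 0 × -2 = 0

Claimed value: 0
Correct: The correct gradient is 0.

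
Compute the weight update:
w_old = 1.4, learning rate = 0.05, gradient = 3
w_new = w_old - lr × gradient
w_new = 1.25

w_new = w - η·∂L/∂w = 1.4 - 0.05×(3) = 1.4 - (0.15) = 1.25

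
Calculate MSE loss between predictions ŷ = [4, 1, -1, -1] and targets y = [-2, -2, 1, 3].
MSE = 16.25

MSE = (1/4)((4--2)² + (1--2)² + (-1-1)² + (-1-3)²) = (1/4)(36 + 9 + 4 + 16) = 16.25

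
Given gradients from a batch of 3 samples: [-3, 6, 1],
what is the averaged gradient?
Average gradient = 1.333

Average = (1/3)(-3 + 6 + 1) = 4/3 = 1.333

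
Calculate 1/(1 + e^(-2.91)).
0.9483

sigmoid(2.91) = 1/(1 + e^(-2.91)) = 1/(1 + 0.05448) = 0.9483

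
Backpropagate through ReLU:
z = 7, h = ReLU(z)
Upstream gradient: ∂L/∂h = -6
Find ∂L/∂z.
∂L/∂z = -6

h = ReLU(7) = 7
Since z > 0: ∂h/∂z = 1
∂L/∂z = ∂L/∂h · ∂h/∂z = -6 × 1 = -6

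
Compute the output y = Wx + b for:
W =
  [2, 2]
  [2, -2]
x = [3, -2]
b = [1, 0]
y = [3, 10]

Wx = [2×3 + 2×-2, 2×3 + -2×-2]
   = [2, 10]
y = Wx + b = [2 + 1, 10 + 0] = [3, 10]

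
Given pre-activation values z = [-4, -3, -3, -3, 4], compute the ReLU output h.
h = [0, 0, 0, 0, 4]

ReLU applied element-wise: max(0,-4)=0, max(0,-3)=0, max(0,-3)=0, max(0,-3)=0, max(0,4)=4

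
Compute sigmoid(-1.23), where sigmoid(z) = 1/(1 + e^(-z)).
0.2262

sigmoid(-1.23) = 1/(1 + e^(1.23)) = 1/(1 + 3.421) = 0.2262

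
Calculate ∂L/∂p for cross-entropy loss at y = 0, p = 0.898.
∂L/∂p = 9.804

∂L/∂p = -y/p + (1-y)/(1-p) = 0 + 1/0.102 = 9.804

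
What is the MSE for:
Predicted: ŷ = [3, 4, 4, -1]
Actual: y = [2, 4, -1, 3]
MSE = 10.5

MSE = (1/4)((3-2)² + (4-4)² + (4--1)² + (-1-3)²) = (1/4)(1 + 0 + 25 + 16) = 10.5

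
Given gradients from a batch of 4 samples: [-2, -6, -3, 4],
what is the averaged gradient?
Average gradient = -1.75

Average = (1/4)(-2 + -6 + -3 + 4) = -7/4 = -1.75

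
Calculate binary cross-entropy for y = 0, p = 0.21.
L = 0.2357

L = -0·log(0.21) - 1·log(0.79) = -log(0.79) = 0.2357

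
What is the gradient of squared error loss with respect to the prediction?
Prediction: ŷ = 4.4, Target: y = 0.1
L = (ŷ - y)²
∂L/∂ŷ = 8.6

∂L/∂ŷ = 2(ŷ - y) = 2(4.4 - 0.1) = 2(4.3) = 8.6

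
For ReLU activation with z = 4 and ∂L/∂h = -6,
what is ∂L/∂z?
∂L/∂z = -6

h = ReLU(4) = 4
Since z > 0: ∂h/∂z = 1
∂L/∂z = ∂L/∂h · ∂h/∂z = -6 × 1 = -6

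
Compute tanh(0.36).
0.3452

tanh(0.36) = (e^(0.36) - e^(-0.36))/(e^(0.36) + e^(-0.36)) = 0.3452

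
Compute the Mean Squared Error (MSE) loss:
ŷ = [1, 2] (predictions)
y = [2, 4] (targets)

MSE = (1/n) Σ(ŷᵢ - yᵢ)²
MSE = 2.5

MSE = (1/2)((1-2)² + (2-4)²) = (1/2)(1 + 4) = 2.5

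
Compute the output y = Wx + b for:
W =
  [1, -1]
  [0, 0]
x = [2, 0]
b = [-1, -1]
y = [1, -1]

Wx = [1×2 + -1×0, 0×2 + 0×0]
   = [2, 0]
y = Wx + b = [2 + -1, 0 + -1] = [1, -1]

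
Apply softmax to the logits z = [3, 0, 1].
p = [0.8438, 0.042, 0.1142]

exp(z) = [20.09, 1, 2.718]
Sum = 23.8
p = [0.8438, 0.042, 0.1142]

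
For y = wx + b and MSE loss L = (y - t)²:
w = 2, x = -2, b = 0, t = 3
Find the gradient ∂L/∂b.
∂L/∂b = -14

y = wx + b = (2)(-2) + 0 = -4
∂L/∂y = 2(y - t) = 2(-4 - 3) = -14
∂y/∂b = 1
∂L/∂b = ∂L/∂y · ∂y/∂b = -14 × 1 = -14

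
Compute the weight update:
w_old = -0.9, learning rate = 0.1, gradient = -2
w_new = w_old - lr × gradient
w_new = -0.7

w_new = w - η·∂L/∂w = -0.9 - 0.1×(-2) = -0.9 - (-0.2) = -0.7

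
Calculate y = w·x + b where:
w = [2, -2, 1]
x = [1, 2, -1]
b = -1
y = -4

y = (2)(1) + (-2)(2) + (1)(-1) + -1 = -4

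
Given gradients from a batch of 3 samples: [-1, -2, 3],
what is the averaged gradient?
Average gradient = 0

Average = (1/3)(-1 + -2 + 3) = 0/3 = 0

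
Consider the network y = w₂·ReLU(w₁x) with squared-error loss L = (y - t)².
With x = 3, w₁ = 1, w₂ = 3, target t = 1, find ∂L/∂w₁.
∂L/∂w₁ = 144

Forward pass:
z = w₁x = 1×3 = 3
h = ReLU(3) = 3
y = w₂h = 3×3 = 9

Backward pass:
∂L/∂y = 2(y - t) = 2(9 - 1) = 16
∂y/∂h = w₂ = 3
∂h/∂z = 1 (ReLU derivative)
∂z/∂w₁ = x = 3

∂L/∂w₁ = 16 × 3 × 1 × 3 = 144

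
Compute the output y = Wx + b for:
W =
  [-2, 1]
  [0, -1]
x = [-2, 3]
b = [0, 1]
y = [7, -2]

Wx = [-2×-2 + 1×3, 0×-2 + -1×3]
   = [7, -3]
y = Wx + b = [7 + 0, -3 + 1] = [7, -2]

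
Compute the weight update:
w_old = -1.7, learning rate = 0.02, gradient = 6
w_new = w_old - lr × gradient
w_new = -1.82

w_new = w - η·∂L/∂w = -1.7 - 0.02×(6) = -1.7 - (0.12) = -1.82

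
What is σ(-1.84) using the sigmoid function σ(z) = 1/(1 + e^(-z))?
0.1371

sigmoid(-1.84) = 1/(1 + e^(1.84)) = 1/(1 + 6.297) = 0.1371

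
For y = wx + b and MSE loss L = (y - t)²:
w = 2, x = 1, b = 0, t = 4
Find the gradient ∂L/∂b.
∂L/∂b = -4

y = wx + b = (2)(1) + 0 = 2
∂L/∂y = 2(y - t) = 2(2 - 4) = -4
∂y/∂b = 1
∂L/∂b = ∂L/∂y · ∂y/∂b = -4 × 1 = -4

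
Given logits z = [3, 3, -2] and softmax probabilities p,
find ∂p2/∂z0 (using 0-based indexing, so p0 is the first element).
∂p2/∂z0 = -0.001673

p = softmax(z) = [0.4983, 0.4983, 0.003358]
p2 = 0.003358, p0 = 0.4983

∂p2/∂z0 = -p2 × p0 = -0.003358 × 0.4983 = -0.001673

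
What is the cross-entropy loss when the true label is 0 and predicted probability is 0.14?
L = 0.1508

L = -0·log(0.14) - 1·log(0.86) = -log(0.86) = 0.1508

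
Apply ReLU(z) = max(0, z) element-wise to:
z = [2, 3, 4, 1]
h = [2, 3, 4, 1]

ReLU applied element-wise: max(0,2)=2, max(0,3)=3, max(0,4)=4, max(0,1)=1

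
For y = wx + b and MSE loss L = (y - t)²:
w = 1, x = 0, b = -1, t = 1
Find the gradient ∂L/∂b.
∂L/∂b = -4

y = wx + b = (1)(0) + -1 = -1
∂L/∂y = 2(y - t) = 2(-1 - 1) = -4
∂y/∂b = 1
∂L/∂b = ∂L/∂y · ∂y/∂b = -4 × 1 = -4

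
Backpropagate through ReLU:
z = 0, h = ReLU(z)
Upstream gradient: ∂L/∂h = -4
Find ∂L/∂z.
∂L/∂z = 0

h = ReLU(0) = 0
At z = 0: ∂h/∂z = 0 (by convention)
∂L/∂z = ∂L/∂h · ∂h/∂z = -4 × 0 = 0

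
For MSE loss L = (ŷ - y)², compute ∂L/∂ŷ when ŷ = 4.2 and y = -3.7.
∂L/∂ŷ = 15.8

∂L/∂ŷ = 2(ŷ - y) = 2(4.2 - -3.7) = 2(7.9) = 15.8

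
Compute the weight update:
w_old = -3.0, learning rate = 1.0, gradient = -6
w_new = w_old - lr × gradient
w_new = 3

w_new = w - η·∂L/∂w = -3.0 - 1.0×(-6) = -3.0 - (-6) = 3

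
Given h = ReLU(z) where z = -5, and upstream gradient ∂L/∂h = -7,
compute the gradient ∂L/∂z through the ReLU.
∂L/∂z = 0

h = ReLU(-5) = 0
Since z < 0: ∂h/∂z = 0
∂L/∂z = ∂L/∂h · ∂h/∂z = -7 × 0 = 0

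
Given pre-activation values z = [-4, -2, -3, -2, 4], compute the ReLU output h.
h = [0, 0, 0, 0, 4]

ReLU applied element-wise: max(0,-4)=0, max(0,-2)=0, max(0,-3)=0, max(0,-2)=0, max(0,4)=4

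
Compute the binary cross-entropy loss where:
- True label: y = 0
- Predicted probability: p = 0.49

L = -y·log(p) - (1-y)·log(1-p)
L = 0.6733

L = -0·log(0.49) - 1·log(0.51) = -log(0.51) = 0.6733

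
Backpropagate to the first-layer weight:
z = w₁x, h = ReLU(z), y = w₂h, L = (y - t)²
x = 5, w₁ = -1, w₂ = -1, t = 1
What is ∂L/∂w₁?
∂L/∂w₁ = 0

Forward pass:
z = w₁x = -1×5 = -5
h = ReLU(-5) = 0
y = w₂h = -1×0 = 0

Backward pass:
∂L/∂y = 2(y - t) = 2(0 - 1) = -2
∂y/∂h = w₂ = -1
∂h/∂z = 0 (ReLU derivative)
∂z/∂w₁ = x = 5

∂L/∂w₁ = -2 × -1 × 0 × 5 = 0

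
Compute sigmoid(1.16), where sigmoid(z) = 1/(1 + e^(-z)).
0.7613

sigmoid(1.16) = 1/(1 + e^(-1.16)) = 1/(1 + 0.3135) = 0.7613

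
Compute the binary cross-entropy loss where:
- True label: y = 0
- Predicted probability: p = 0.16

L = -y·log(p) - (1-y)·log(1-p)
L = 0.1744

L = -0·log(0.16) - 1·log(0.84) = -log(0.84) = 0.1744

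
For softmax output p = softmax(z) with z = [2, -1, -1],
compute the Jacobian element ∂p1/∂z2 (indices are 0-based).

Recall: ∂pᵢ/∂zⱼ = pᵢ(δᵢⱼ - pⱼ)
∂p1/∂z2 = -0.00205

p = softmax(z) = [0.9094, 0.04528, 0.04528]
p1 = 0.04528, p2 = 0.04528

∂p1/∂z2 = -p1 × p2 = -0.04528 × 0.04528 = -0.00205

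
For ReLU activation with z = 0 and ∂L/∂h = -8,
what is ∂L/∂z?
∂L/∂z = 0

h = ReLU(0) = 0
At z = 0: ∂h/∂z = 0 (by convention)
∂L/∂z = ∂L/∂h · ∂h/∂z = -8 × 0 = 0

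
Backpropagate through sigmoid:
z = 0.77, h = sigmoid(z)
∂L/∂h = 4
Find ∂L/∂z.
∂L/∂z = 0.8653

σ(0.77) = 0.6835
σ'(0.77) = σ(0.77)(1 - σ(0.77)) = 0.6835 × 0.3165 = 0.2163
∂L/∂z = ∂L/∂h · σ'(z) = 4 × 0.2163 = 0.8653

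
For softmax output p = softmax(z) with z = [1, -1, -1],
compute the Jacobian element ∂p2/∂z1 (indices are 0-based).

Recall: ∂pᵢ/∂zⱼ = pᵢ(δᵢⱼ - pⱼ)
∂p2/∂z1 = -0.01134

p = softmax(z) = [0.787, 0.1065, 0.1065]
p2 = 0.1065, p1 = 0.1065

∂p2/∂z1 = -p2 × p1 = -0.1065 × 0.1065 = -0.01134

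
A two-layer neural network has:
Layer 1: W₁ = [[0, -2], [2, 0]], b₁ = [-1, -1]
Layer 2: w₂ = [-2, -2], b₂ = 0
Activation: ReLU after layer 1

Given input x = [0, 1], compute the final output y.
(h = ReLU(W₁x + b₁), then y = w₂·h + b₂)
y = 0

Layer 1 pre-activation: z₁ = [-3, -1]
After ReLU: h = [0, 0]
Layer 2 output: y = -2×0 + -2×0 + 0 = 0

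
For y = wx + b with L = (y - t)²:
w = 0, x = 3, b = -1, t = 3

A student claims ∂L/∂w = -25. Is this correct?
Incorrect

y = (0)(3) + -1 = -1
∂L/∂y = 2(y - t) = 2(-1 - 3) = -8
∂y/∂w = x = 3
∂L/∂w = -8 × 3 = -24

Claimed value: -25
Incorrect: The correct gradient is -24.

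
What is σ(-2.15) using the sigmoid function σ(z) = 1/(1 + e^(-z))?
0.1043

sigmoid(-2.15) = 1/(1 + e^(2.15)) = 1/(1 + 8.585) = 0.1043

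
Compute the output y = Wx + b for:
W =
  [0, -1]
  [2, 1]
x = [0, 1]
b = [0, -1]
y = [-1, 0]

Wx = [0×0 + -1×1, 2×0 + 1×1]
   = [-1, 1]
y = Wx + b = [-1 + 0, 1 + -1] = [-1, 0]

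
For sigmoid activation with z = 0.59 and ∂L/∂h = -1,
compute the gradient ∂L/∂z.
∂L/∂z = -0.2294

σ(0.59) = 0.6434
σ'(0.59) = σ(0.59)(1 - σ(0.59)) = 0.6434 × 0.3566 = 0.2294
∂L/∂z = ∂L/∂h · σ'(z) = -1 × 0.2294 = -0.2294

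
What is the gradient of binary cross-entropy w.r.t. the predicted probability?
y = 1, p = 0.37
∂L/∂p = -2.703

∂L/∂p = -y/p + (1-y)/(1-p) = -1/0.37 + 0 = -2.703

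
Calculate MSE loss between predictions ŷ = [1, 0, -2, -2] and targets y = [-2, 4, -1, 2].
MSE = 10.5

MSE = (1/4)((1--2)² + (0-4)² + (-2--1)² + (-2-2)²) = (1/4)(9 + 16 + 1 + 16) = 10.5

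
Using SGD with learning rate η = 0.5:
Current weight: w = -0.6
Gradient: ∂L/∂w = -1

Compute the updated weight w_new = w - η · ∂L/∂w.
w_new = -0.1

w_new = w - η·∂L/∂w = -0.6 - 0.5×(-1) = -0.6 - (-0.5) = -0.1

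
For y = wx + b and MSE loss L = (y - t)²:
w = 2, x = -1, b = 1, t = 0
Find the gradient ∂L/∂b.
∂L/∂b = -2

y = wx + b = (2)(-1) + 1 = -1
∂L/∂y = 2(y - t) = 2(-1 - 0) = -2
∂y/∂b = 1
∂L/∂b = ∂L/∂y · ∂y/∂b = -2 × 1 = -2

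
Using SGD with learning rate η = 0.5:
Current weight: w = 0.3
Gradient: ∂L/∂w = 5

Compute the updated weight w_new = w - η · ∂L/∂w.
w_new = -2.2

w_new = w - η·∂L/∂w = 0.3 - 0.5×(5) = 0.3 - (2.5) = -2.2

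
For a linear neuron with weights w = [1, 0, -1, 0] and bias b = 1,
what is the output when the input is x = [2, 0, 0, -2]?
y = 3

y = (1)(2) + (0)(0) + (-1)(0) + (0)(-2) + 1 = 3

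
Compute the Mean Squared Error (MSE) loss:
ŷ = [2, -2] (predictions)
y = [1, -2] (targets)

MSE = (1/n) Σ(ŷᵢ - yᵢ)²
MSE = 0.5

MSE = (1/2)((2-1)² + (-2--2)²) = (1/2)(1 + 0) = 0.5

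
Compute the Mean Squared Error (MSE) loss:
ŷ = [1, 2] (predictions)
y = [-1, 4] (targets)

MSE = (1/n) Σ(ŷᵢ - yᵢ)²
MSE = 4

MSE = (1/2)((1--1)² + (2-4)²) = (1/2)(4 + 4) = 4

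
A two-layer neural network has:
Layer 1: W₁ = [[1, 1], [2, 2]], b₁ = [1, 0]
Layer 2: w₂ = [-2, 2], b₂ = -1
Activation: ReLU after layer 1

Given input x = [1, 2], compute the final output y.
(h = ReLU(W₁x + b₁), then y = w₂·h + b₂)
y = 3

Layer 1 pre-activation: z₁ = [4, 6]
After ReLU: h = [4, 6]
Layer 2 output: y = -2×4 + 2×6 + -1 = 3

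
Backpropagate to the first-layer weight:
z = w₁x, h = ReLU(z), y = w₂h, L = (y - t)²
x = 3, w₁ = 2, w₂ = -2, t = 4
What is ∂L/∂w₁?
∂L/∂w₁ = 192

Forward pass:
z = w₁x = 2×3 = 6
h = ReLU(6) = 6
y = w₂h = -2×6 = -12

Backward pass:
∂L/∂y = 2(y - t) = 2(-12 - 4) = -32
∂y/∂h = w₂ = -2
∂h/∂z = 1 (ReLU derivative)
∂z/∂w₁ = x = 3

∂L/∂w₁ = -32 × -2 × 1 × 3 = 192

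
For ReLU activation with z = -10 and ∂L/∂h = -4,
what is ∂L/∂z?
∂L/∂z = 0

h = ReLU(-10) = 0
Since z < 0: ∂h/∂z = 0
∂L/∂z = ∂L/∂h · ∂h/∂z = -4 × 0 = 0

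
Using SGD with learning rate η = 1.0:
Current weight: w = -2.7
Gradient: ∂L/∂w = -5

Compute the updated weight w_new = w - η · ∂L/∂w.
w_new = 2.3

w_new = w - η·∂L/∂w = -2.7 - 1.0×(-5) = -2.7 - (-5) = 2.3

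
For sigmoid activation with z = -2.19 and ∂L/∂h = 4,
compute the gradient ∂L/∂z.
∂L/∂z = 0.3621

σ(-2.19) = 0.1007
σ'(-2.19) = σ(-2.19)(1 - σ(-2.19)) = 0.1007 × 0.8993 = 0.09052
∂L/∂z = ∂L/∂h · σ'(z) = 4 × 0.09052 = 0.3621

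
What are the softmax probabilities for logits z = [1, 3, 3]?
p = [0.0634, 0.4683, 0.4683]

exp(z) = [2.718, 20.09, 20.09]
Sum = 42.89
p = [0.0634, 0.4683, 0.4683]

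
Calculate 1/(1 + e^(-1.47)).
0.8131

sigmoid(1.47) = 1/(1 + e^(-1.47)) = 1/(1 + 0.2299) = 0.8131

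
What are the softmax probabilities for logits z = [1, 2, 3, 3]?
p = [0.0541, 0.147, 0.3995, 0.3995]

exp(z) = [2.718, 7.389, 20.09, 20.09]
Sum = 50.28
p = [0.0541, 0.147, 0.3995, 0.3995]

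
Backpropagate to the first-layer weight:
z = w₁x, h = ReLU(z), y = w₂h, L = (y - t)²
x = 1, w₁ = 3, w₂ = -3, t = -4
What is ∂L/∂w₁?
∂L/∂w₁ = 30

Forward pass:
z = w₁x = 3×1 = 3
h = ReLU(3) = 3
y = w₂h = -3×3 = -9

Backward pass:
∂L/∂y = 2(y - t) = 2(-9 - -4) = -10
∂y/∂h = w₂ = -3
∂h/∂z = 1 (ReLU derivative)
∂z/∂w₁ = x = 1

∂L/∂w₁ = -10 × -3 × 1 × 1 = 30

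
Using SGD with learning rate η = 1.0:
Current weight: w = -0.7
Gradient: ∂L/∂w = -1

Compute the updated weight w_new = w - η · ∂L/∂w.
w_new = 0.3

w_new = w - η·∂L/∂w = -0.7 - 1.0×(-1) = -0.7 - (-1) = 0.3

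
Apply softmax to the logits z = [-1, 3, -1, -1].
p = [0.0174, 0.9479, 0.0174, 0.0174]

exp(z) = [0.3679, 20.09, 0.3679, 0.3679]
Sum = 21.19
p = [0.0174, 0.9479, 0.0174, 0.0174]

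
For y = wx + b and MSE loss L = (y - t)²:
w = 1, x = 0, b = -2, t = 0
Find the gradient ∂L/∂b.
∂L/∂b = -4

y = wx + b = (1)(0) + -2 = -2
∂L/∂y = 2(y - t) = 2(-2 - 0) = -4
∂y/∂b = 1
∂L/∂b = ∂L/∂y · ∂y/∂b = -4 × 1 = -4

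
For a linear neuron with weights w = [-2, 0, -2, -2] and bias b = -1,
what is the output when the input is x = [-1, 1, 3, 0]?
y = -5

y = (-2)(-1) + (0)(1) + (-2)(3) + (-2)(0) + -1 = -5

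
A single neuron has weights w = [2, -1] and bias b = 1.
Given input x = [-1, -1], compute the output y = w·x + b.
y = 0

y = (2)(-1) + (-1)(-1) + 1 = 0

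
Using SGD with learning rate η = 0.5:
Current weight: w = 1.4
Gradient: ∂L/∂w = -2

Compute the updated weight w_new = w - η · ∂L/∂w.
w_new = 2.4

w_new = w - η·∂L/∂w = 1.4 - 0.5×(-2) = 1.4 - (-1) = 2.4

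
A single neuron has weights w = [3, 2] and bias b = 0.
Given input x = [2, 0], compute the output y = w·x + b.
y = 6

y = (3)(2) + (2)(0) + 0 = 6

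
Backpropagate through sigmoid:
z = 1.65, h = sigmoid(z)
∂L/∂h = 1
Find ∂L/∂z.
∂L/∂z = 0.1352

σ(1.65) = 0.8389
σ'(1.65) = σ(1.65)(1 - σ(1.65)) = 0.8389 × 0.1611 = 0.1352
∂L/∂z = ∂L/∂h · σ'(z) = 1 × 0.1352 = 0.1352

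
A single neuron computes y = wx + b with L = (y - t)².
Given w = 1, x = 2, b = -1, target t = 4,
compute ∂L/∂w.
∂L/∂w = -12

y = wx + b = (1)(2) + -1 = 1
∂L/∂y = 2(y - t) = 2(1 - 4) = -6
∂y/∂w = x = 2
∂L/∂w = ∂L/∂y · ∂y/∂w = -6 × 2 = -12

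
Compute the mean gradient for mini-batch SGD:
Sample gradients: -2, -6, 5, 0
Average gradient = -0.75

Average = (1/4)(-2 + -6 + 5 + 0) = -3/4 = -0.75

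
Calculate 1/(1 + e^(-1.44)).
0.8085

sigmoid(1.44) = 1/(1 + e^(-1.44)) = 1/(1 + 0.2369) = 0.8085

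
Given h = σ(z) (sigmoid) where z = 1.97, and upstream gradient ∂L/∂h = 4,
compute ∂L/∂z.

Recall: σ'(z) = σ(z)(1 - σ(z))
∂L/∂z = 0.4296

σ(1.97) = 0.8776
σ'(1.97) = σ(1.97)(1 - σ(1.97)) = 0.8776 × 0.1224 = 0.1074
∂L/∂z = ∂L/∂h · σ'(z) = 4 × 0.1074 = 0.4296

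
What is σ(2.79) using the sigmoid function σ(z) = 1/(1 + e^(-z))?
0.9421

sigmoid(2.79) = 1/(1 + e^(-2.79)) = 1/(1 + 0.06142) = 0.9421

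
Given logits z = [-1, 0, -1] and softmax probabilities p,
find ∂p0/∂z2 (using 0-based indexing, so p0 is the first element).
∂p0/∂z2 = -0.04492

p = softmax(z) = [0.2119, 0.5761, 0.2119]
p0 = 0.2119, p2 = 0.2119

∂p0/∂z2 = -p0 × p2 = -0.2119 × 0.2119 = -0.04492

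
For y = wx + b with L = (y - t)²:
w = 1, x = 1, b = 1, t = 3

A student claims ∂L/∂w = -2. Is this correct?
Correct

y = (1)(1) + 1 = 2
∂L/∂y = 2(y - t) = 2(2 - 3) = -2
∂y/∂w = x = 1
∂L/∂w = -2 × 1 = -2

Claimed value: -2
Correct: The correct gradient is -2.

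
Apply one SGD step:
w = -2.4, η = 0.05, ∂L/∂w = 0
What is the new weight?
w_new = -2.4

w_new = w - η·∂L/∂w = -2.4 - 0.05×(0) = -2.4 - (0) = -2.4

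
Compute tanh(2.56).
0.9881

tanh(2.56) = (e^(2.56) - e^(-2.56))/(e^(2.56) + e^(-2.56)) = 0.9881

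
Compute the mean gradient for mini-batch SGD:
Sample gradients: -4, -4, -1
Average gradient = -3

Average = (1/3)(-4 + -4 + -1) = -9/3 = -3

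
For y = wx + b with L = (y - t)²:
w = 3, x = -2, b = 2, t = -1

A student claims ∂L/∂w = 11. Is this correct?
Incorrect

y = (3)(-2) + 2 = -4
∂L/∂y = 2(y - t) = 2(-4 - -1) = -6
∂y/∂w = x = -2
∂L/∂w = -6 × -2 = 12

Claimed value: 11
Incorrect: The correct gradient is 12.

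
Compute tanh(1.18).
0.8275

tanh(1.18) = (e^(1.18) - e^(-1.18))/(e^(1.18) + e^(-1.18)) = 0.8275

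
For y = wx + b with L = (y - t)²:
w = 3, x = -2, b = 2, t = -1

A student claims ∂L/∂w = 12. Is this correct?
Correct

y = (3)(-2) + 2 = -4
∂L/∂y = 2(y - t) = 2(-4 - -1) = -6
∂y/∂w = x = -2
∂L/∂w = -6 × -2 = 12

Claimed value: 12
Correct: The correct gradient is 12.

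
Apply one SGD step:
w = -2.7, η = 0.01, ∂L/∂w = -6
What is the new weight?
w_new = -2.64

w_new = w - η·∂L/∂w = -2.7 - 0.01×(-6) = -2.7 - (-0.06) = -2.64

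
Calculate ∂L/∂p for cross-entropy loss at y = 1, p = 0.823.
∂L/∂p = -1.215

∂L/∂p = -y/p + (1-y)/(1-p) = -1/0.823 + 0 = -1.215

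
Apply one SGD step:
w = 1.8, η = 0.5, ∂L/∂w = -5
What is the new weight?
w_new = 4.3

w_new = w - η·∂L/∂w = 1.8 - 0.5×(-5) = 1.8 - (-2.5) = 4.3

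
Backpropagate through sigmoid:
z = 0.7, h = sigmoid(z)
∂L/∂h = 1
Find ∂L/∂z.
∂L/∂z = 0.2217

σ(0.7) = 0.6682
σ'(0.7) = σ(0.7)(1 - σ(0.7)) = 0.6682 × 0.3318 = 0.2217
∂L/∂z = ∂L/∂h · σ'(z) = 1 × 0.2217 = 0.2217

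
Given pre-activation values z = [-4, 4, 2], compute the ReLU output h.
h = [0, 4, 2]

ReLU applied element-wise: max(0,-4)=0, max(0,4)=4, max(0,2)=2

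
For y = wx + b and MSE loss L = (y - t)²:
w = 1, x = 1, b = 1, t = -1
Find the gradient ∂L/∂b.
∂L/∂b = 6

y = wx + b = (1)(1) + 1 = 2
∂L/∂y = 2(y - t) = 2(2 - -1) = 6
∂y/∂b = 1
∂L/∂b = ∂L/∂y · ∂y/∂b = 6 × 1 = 6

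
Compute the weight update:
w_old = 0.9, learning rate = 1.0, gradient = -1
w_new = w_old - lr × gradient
w_new = 1.9

w_new = w - η·∂L/∂w = 0.9 - 1.0×(-1) = 0.9 - (-1) = 1.9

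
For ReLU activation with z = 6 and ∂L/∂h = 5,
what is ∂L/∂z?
∂L/∂z = 5

h = ReLU(6) = 6
Since z > 0: ∂h/∂z = 1
∂L/∂z = ∂L/∂h · ∂h/∂z = 5 × 1 = 5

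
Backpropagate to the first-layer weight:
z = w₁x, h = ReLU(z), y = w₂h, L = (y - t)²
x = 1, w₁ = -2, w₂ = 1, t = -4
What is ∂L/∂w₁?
∂L/∂w₁ = 0

Forward pass:
z = w₁x = -2×1 = -2
h = ReLU(-2) = 0
y = w₂h = 1×0 = 0

Backward pass:
∂L/∂y = 2(y - t) = 2(0 - -4) = 8
∂y/∂h = w₂ = 1
∂h/∂z = 0 (ReLU derivative)
∂z/∂w₁ = x = 1

∂L/∂w₁ = 8 × 1 × 0 × 1 = 0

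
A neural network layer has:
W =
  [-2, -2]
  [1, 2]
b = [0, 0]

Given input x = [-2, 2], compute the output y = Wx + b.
y = [0, 2]

Wx = [-2×-2 + -2×2, 1×-2 + 2×2]
   = [0, 2]
y = Wx + b = [0 + 0, 2 + 0] = [0, 2]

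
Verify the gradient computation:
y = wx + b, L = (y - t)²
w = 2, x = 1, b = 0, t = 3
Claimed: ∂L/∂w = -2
Correct

y = (2)(1) + 0 = 2
∂L/∂y = 2(y - t) = 2(2 - 3) = -2
∂y/∂w = x = 1
∂L/∂w = -2 × 1 = -2

Claimed value: -2
Correct: The correct gradient is -2.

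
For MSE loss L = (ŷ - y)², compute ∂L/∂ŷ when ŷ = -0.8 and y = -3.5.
∂L/∂ŷ = 5.4

∂L/∂ŷ = 2(ŷ - y) = 2(-0.8 - -3.5) = 2(2.7) = 5.4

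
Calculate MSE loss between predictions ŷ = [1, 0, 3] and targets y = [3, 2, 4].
MSE = 3

MSE = (1/3)((1-3)² + (0-2)² + (3-4)²) = (1/3)(4 + 4 + 1) = 3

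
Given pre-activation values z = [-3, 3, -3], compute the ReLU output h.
h = [0, 3, 0]

ReLU applied element-wise: max(0,-3)=0, max(0,3)=3, max(0,-3)=0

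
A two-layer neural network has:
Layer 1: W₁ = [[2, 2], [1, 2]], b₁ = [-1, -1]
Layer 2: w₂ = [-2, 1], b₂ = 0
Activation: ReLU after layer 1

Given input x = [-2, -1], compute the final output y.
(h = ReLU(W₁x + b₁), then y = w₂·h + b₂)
y = 0

Layer 1 pre-activation: z₁ = [-7, -5]
After ReLU: h = [0, 0]
Layer 2 output: y = -2×0 + 1×0 + 0 = 0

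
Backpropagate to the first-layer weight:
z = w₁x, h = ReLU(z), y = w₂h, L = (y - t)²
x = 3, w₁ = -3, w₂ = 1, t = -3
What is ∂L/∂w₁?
∂L/∂w₁ = 0

Forward pass:
z = w₁x = -3×3 = -9
h = ReLU(-9) = 0
y = w₂h = 1×0 = 0

Backward pass:
∂L/∂y = 2(y - t) = 2(0 - -3) = 6
∂y/∂h = w₂ = 1
∂h/∂z = 0 (ReLU derivative)
∂z/∂w₁ = x = 3

∂L/∂w₁ = 6 × 1 × 0 × 3 = 0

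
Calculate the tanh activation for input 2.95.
0.9945

tanh(2.95) = (e^(2.95) - e^(-2.95))/(e^(2.95) + e^(-2.95)) = 0.9945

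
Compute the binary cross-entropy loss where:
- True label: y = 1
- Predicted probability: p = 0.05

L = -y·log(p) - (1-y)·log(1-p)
L = 2.996

L = -1·log(0.05) - 0·log(0.95) = -log(0.05) = 2.996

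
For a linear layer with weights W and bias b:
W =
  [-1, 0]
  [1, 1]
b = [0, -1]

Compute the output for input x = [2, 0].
y = [-2, 1]

Wx = [-1×2 + 0×0, 1×2 + 1×0]
   = [-2, 2]
y = Wx + b = [-2 + 0, 2 + -1] = [-2, 1]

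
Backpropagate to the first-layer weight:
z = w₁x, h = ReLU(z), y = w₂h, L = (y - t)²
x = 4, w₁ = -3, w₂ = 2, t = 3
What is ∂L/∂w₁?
∂L/∂w₁ = 0

Forward pass:
z = w₁x = -3×4 = -12
h = ReLU(-12) = 0
y = w₂h = 2×0 = 0

Backward pass:
∂L/∂y = 2(y - t) = 2(0 - 3) = -6
∂y/∂h = w₂ = 2
∂h/∂z = 0 (ReLU derivative)
∂z/∂w₁ = x = 4

∂L/∂w₁ = -6 × 2 × 0 × 4 = 0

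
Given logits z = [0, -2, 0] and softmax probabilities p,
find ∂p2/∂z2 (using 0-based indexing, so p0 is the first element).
∂p2/∂z2 = 0.249

p = softmax(z) = [0.4683, 0.06338, 0.4683]
p2 = 0.4683

∂p2/∂z2 = p2(1 - p2) = 0.4683 × (1 - 0.4683) = 0.249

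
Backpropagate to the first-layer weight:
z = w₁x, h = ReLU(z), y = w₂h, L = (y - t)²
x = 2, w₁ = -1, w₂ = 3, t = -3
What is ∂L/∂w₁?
∂L/∂w₁ = 0

Forward pass:
z = w₁x = -1×2 = -2
h = ReLU(-2) = 0
y = w₂h = 3×0 = 0

Backward pass:
∂L/∂y = 2(y - t) = 2(0 - -3) = 6
∂y/∂h = w₂ = 3
∂h/∂z = 0 (ReLU derivative)
∂z/∂w₁ = x = 2

∂L/∂w₁ = 6 × 3 × 0 × 2 = 0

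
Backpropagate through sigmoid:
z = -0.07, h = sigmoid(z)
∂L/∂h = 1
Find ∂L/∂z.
∂L/∂z = 0.2497

σ(-0.07) = 0.4825
σ'(-0.07) = σ(-0.07)(1 - σ(-0.07)) = 0.4825 × 0.5175 = 0.2497
∂L/∂z = ∂L/∂h · σ'(z) = 1 × 0.2497 = 0.2497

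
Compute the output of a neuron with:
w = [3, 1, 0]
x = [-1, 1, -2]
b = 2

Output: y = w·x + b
y = 0

y = (3)(-1) + (1)(1) + (0)(-2) + 2 = 0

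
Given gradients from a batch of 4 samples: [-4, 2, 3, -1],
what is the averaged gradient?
Average gradient = 0

Average = (1/4)(-4 + 2 + 3 + -1) = 0/4 = 0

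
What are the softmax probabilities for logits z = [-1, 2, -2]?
p = [0.0466, 0.9362, 0.0171]

exp(z) = [0.3679, 7.389, 0.1353]
Sum = 7.892
p = [0.0466, 0.9362, 0.0171]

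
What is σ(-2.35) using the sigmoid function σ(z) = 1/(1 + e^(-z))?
0.08707

sigmoid(-2.35) = 1/(1 + e^(2.35)) = 1/(1 + 10.49) = 0.08707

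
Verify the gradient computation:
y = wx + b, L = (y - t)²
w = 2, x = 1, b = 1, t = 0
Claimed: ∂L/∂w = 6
Correct

y = (2)(1) + 1 = 3
∂L/∂y = 2(y - t) = 2(3 - 0) = 6
∂y/∂w = x = 1
∂L/∂w = 6 × 1 = 6

Claimed value: 6
Correct: The correct gradient is 6.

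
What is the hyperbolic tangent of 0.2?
0.1974

tanh(0.2) = (e^(0.2) - e^(-0.2))/(e^(0.2) + e^(-0.2)) = 0.1974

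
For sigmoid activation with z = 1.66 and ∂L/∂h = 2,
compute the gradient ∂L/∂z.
∂L/∂z = 0.2685

σ(1.66) = 0.8402
σ'(1.66) = σ(1.66)(1 - σ(1.66)) = 0.8402 × 0.1598 = 0.1342
∂L/∂z = ∂L/∂h · σ'(z) = 2 × 0.1342 = 0.2685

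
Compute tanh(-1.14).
-0.8144

tanh(-1.14) = (e^(-1.14) - e^(1.14))/(e^(-1.14) + e^(1.14)) = -0.8144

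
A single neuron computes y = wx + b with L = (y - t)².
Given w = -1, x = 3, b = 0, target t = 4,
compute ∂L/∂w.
∂L/∂w = -42

y = wx + b = (-1)(3) + 0 = -3
∂L/∂y = 2(y - t) = 2(-3 - 4) = -14
∂y/∂w = x = 3
∂L/∂w = ∂L/∂y · ∂y/∂w = -14 × 3 = -42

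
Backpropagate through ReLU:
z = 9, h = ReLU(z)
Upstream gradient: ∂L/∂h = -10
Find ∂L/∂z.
∂L/∂z = -10

h = ReLU(9) = 9
Since z > 0: ∂h/∂z = 1
∂L/∂z = ∂L/∂h · ∂h/∂z = -10 × 1 = -10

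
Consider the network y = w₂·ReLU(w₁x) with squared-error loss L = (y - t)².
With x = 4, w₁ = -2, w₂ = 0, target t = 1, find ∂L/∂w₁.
∂L/∂w₁ = 0

Forward pass:
z = w₁x = -2×4 = -8
h = ReLU(-8) = 0
y = w₂h = 0×0 = 0

Backward pass:
∂L/∂y = 2(y - t) = 2(0 - 1) = -2
∂y/∂h = w₂ = 0
∂h/∂z = 0 (ReLU derivative)
∂z/∂w₁ = x = 4

∂L/∂w₁ = -2 × 0 × 0 × 4 = 0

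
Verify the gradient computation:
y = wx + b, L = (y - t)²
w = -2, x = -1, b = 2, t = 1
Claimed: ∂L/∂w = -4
Incorrect

y = (-2)(-1) + 2 = 4
∂L/∂y = 2(y - t) = 2(4 - 1) = 6
∂y/∂w = x = -1
∂L/∂w = 6 × -1 = -6

Claimed value: -4
Incorrect: The correct gradient is -6.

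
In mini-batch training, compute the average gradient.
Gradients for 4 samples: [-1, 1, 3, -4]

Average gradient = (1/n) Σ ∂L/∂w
Average gradient = -0.25

Average = (1/4)(-1 + 1 + 3 + -4) = -1/4 = -0.25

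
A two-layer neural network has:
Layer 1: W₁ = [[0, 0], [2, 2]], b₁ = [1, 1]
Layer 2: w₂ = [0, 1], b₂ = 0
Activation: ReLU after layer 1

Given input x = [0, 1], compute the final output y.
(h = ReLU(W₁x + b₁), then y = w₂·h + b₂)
y = 3

Layer 1 pre-activation: z₁ = [1, 3]
After ReLU: h = [1, 3]
Layer 2 output: y = 0×1 + 1×3 + 0 = 3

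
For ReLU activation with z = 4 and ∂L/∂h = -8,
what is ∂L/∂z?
∂L/∂z = -8

h = ReLU(4) = 4
Since z > 0: ∂h/∂z = 1
∂L/∂z = ∂L/∂h · ∂h/∂z = -8 × 1 = -8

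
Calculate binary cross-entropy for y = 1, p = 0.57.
L = 0.5621

L = -1·log(0.57) - 0·log(0.43) = -log(0.57) = 0.5621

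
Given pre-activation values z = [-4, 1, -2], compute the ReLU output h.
h = [0, 1, 0]

ReLU applied element-wise: max(0,-4)=0, max(0,1)=1, max(0,-2)=0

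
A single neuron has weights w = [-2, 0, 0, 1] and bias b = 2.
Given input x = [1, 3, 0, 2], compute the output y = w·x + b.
y = 2

y = (-2)(1) + (0)(3) + (0)(0) + (1)(2) + 2 = 2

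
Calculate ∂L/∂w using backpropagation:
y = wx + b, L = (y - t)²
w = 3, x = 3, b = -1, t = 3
∂L/∂w = 30

y = wx + b = (3)(3) + -1 = 8
∂L/∂y = 2(y - t) = 2(8 - 3) = 10
∂y/∂w = x = 3
∂L/∂w = ∂L/∂y · ∂y/∂w = 10 × 3 = 30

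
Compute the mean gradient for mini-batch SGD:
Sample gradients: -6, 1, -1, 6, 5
Average gradient = 1

Average = (1/5)(-6 + 1 + -1 + 6 + 5) = 5/5 = 1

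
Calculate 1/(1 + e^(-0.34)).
0.5842

sigmoid(0.34) = 1/(1 + e^(-0.34)) = 1/(1 + 0.7118) = 0.5842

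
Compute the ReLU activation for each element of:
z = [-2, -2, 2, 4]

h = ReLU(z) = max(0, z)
h = [0, 0, 2, 4]

ReLU applied element-wise: max(0,-2)=0, max(0,-2)=0, max(0,2)=2, max(0,4)=4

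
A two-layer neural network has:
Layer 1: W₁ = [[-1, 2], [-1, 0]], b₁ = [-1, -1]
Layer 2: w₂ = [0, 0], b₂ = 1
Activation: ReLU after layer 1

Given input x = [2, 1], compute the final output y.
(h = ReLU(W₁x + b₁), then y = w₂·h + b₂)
y = 1

Layer 1 pre-activation: z₁ = [-1, -3]
After ReLU: h = [0, 0]
Layer 2 output: y = 0×0 + 0×0 + 1 = 1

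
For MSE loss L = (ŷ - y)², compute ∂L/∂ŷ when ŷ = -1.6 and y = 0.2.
∂L/∂ŷ = -3.6

∂L/∂ŷ = 2(ŷ - y) = 2(-1.6 - 0.2) = 2(-1.8) = -3.6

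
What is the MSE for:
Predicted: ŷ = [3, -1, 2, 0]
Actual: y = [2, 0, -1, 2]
MSE = 3.75

MSE = (1/4)((3-2)² + (-1-0)² + (2--1)² + (0-2)²) = (1/4)(1 + 1 + 9 + 4) = 3.75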